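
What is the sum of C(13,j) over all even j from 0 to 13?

Half of (1+1)^13 + (1−1)^13 gives the even-index sum: 2^12 = 4096.

4096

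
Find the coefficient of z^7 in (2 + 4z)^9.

The general term is C(9,j)·(2)^j·(4z)^(9-j); the z^7 term has j = 2.
C(9,2) = 36.
Coefficient = C(9,2) · 2^2 · 4^7 = 36 · 4 · 16384 = 2359296.

2359296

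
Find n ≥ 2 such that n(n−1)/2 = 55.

11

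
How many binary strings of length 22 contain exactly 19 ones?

Choose the 19 positions: C(22,19) = 1540.

1540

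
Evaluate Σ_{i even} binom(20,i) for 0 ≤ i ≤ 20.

524288

Half of (1+1)^20 + (1−1)^20 gives the even-index sum: 2^19 = 524288.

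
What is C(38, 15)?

15471286560

C(38,15) = (38·37·36·35·34·33·32·31·30·29·28·27·26·25·24) / 15! = 20231404874494894080000 / 1307674368000 = 15471286560.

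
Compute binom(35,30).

C(35,30) = C(35,5) by symmetry.
C(35,5) = (35·34·33·32·31) / 5! = 38955840 / 120 = 324632.

324632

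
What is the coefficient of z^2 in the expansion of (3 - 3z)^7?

The general term is C(7,j)·(3)^j·(-3z)^(7-j); the z^2 term has j = 5.
C(7,5) = 21.
Coefficient = C(7,5) · 3^5 · (-3)^2 = 21 · 243 · 9 = 45927.

45927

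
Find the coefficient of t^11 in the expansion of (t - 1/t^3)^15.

-15

General term: C(15,j)·(t)^j·(-1/t^3)^(15-j), with t-exponent 1j − 3(15−j) = 4j − 45.
Set 4j − 45 = 11: j = 14.
C(15,14) = 15; 1^14 = 1; (-1)^1 = -1.
Coefficient = 15 · 1 · (-1) = -15.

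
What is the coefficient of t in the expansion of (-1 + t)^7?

The general term is C(7,j)·(-1)^j·(t)^(7-j); the t^1 term has j = 6.
C(7,6) = 7.
Coefficient = C(7,6) = 7.

7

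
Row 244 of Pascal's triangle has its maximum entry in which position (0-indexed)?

C(244,j) is maximized at j = 244/2 = 122.

122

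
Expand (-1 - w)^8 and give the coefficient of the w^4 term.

70

The general term is C(8,j)·(-1)^j·(-w)^(8-j); the w^4 term has j = 4.
C(8,4) = 70.
Coefficient = C(8,4) = 70.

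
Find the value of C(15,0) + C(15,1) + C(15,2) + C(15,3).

576

1 + 15 + 105 + 455 = 576.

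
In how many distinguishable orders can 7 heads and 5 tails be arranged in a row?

792

Choose positions for the heads: C(12,7) = 792.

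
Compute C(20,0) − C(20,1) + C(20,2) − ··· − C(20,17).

The partial alternating sum Σ_{k=0}^{17} (−1)^k C(20,k) = (−1)^17 C(19,17) = -171.

-171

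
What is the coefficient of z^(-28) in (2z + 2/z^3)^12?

270336

General term: C(12,j)·(2z)^j·(2/z^3)^(12-j), with z-exponent 1j − 3(12−j) = 4j − 36.
Set 4j − 36 = -28: j = 2.
C(12,2) = 66; 2^2 = 4; 2^10 = 1024.
Coefficient = 66 · 4 · 1024 = 270336.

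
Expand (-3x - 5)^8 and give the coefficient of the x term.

1875000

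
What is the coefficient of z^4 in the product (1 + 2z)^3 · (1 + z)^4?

129

Coefficient of z^4 = Σ_{j} C(3,j)·2^j·C(4,4-j)·1^(4-j) for j from 0 to 3.
= 1 + 24 + 72 + 32 = 129.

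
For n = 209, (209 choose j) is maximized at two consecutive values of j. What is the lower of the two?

104

For odd n = 209, C(209,j) peaks at j = (n−1)/2 and (n+1)/2; the lower is 104.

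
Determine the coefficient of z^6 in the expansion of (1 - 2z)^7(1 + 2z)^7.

-2240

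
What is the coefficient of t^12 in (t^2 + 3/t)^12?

40095

General term: C(12,j)·(t^2)^j·(3/t)^(12-j), with t-exponent 2j − 1(12−j) = 3j − 12.
Set 3j − 12 = 12: j = 8.
C(12,8) = 495; 1^8 = 1; 3^4 = 81.
Coefficient = 495 · 1 · 81 = 40095.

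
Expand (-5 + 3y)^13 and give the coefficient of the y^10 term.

The general term is C(13,j)·(-5)^j·(3y)^(13-j); the y^10 term has j = 3.
C(13,3) = 286.
Coefficient = C(13,3) · (-5)^3 · 3^10 = 286 · (-125) · 59049 = -2111001750.

-2111001750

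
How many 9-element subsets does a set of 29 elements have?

C(29,9) = (29·28·27·26·25·24·23·22·21) / 9! = 3634245014400 / 362880 = 10015005.

10015005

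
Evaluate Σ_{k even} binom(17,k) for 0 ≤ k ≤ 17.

65536

Half of (1+1)^17 + (1−1)^17 gives the even-index sum: 2^16 = 65536.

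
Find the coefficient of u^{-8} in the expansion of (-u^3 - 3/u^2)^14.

59108049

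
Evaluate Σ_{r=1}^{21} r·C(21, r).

22020096

Differentiating (1+x)^21 and setting x=1: Σ r·C(21,r) = 21·2^20 = 22020096.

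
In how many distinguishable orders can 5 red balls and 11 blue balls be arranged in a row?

Choose positions for the red balls: C(16,5) = 4368.

4368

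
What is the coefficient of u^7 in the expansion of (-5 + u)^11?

The general term is C(11,j)·(-5)^j·(u)^(11-j); the u^7 term has j = 4.
C(11,4) = 330.
Coefficient = C(11,4) · (-5)^4 = 330 · 625 = 206250.

206250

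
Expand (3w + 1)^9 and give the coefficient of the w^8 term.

59049

The general term is C(9,j)·(3w)^j·(1)^(9-j); the w^8 term has j = 8.
C(9,8) = 9.
Coefficient = C(9,8) · 3^8 = 9 · 6561 = 59049.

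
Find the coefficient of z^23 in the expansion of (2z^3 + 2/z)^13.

5857280

General term: C(13,j)·(2z^3)^j·(2/z)^(13-j), with z-exponent 3j − 1(13−j) = 4j − 13.
Set 4j − 13 = 23: j = 9.
C(13,9) = 715; 2^9 = 512; 2^4 = 16.
Coefficient = 715 · 512 · 16 = 5857280.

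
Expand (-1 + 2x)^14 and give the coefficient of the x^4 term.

The general term is C(14,j)·(-1)^j·(2x)^(14-j); the x^4 term has j = 10.
C(14,10) = 1001.
Coefficient = C(14,10) · 2^4 = 1001 · 16 = 16016.

16016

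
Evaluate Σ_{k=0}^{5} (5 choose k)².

Σ C(5,k)² is the coefficient of x^5 in (1+x)^5(1+x)^5 = (1+x)^10, i.e. C(10,5) = 252.

252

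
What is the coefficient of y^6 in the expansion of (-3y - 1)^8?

20412

The general term is C(8,j)·(-3y)^j·(-1)^(8-j); the y^6 term has j = 6.
C(8,6) = 28.
Coefficient = C(8,6) · (-3)^6 = 28 · 729 = 20412.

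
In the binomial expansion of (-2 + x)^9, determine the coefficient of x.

2304

The general term is C(9,j)·(-2)^j·(x)^(9-j); the x^1 term has j = 8.
C(9,8) = 9.
Coefficient = C(9,8) · (-2)^8 = 9 · 256 = 2304.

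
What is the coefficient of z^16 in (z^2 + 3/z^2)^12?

General term: C(12,j)·(z^2)^j·(3/z^2)^(12-j), with z-exponent 2j − 2(12−j) = 4j − 24.
Set 4j − 24 = 16: j = 10.
C(12,10) = 66; 1^10 = 1; 3^2 = 9.
Coefficient = 66 · 1 · 9 = 594.

594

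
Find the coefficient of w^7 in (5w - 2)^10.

The general term is C(10,j)·(5w)^j·(-2)^(10-j); the w^7 term has j = 7.
C(10,7) = 120.
Coefficient = C(10,7) · 5^7 · (-2)^3 = 120 · 78125 · (-8) = -75000000.

-75000000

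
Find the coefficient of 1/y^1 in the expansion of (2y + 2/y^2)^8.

General term: C(8,j)·(2y)^j·(2/y^2)^(8-j), with y-exponent 1j − 2(8−j) = 3j − 16.
Set 3j − 16 = -1: j = 5.
C(8,5) = 56; 2^5 = 32; 2^3 = 8.
Coefficient = 56 · 32 · 8 = 14336.

14336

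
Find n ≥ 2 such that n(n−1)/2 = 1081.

n(n−1)/2 = 1081 ⇒ n(n−1) = 2162. Since 47·46 = 2162, n = 47.

47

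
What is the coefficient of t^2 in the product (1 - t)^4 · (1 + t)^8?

2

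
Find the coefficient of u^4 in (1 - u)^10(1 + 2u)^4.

26

Coefficient of u^4 = Σ_{j} C(10,j)·(-1)^j·C(4,4-j)·2^(4-j) for j from 0 to 4.
= 16 + (-320) + 1080 + (-960) + 210 = 26.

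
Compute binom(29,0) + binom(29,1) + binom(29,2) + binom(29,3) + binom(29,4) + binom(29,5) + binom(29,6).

1 + 29 + 406 + 3654 + 23751 + 118755 + 475020 = 621616.

621616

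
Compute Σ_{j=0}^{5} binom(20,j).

21700

1 + 20 + 190 + 1140 + 4845 + 15504 = 21700.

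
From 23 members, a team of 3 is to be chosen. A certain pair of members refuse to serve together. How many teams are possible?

All 3-subsets: C(23,3) = 1771. Those containing both fixed elements: C(21,1) = 21.
1771 − 21 = 1750.

1750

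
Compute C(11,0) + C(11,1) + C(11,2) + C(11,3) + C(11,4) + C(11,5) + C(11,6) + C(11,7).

1816

1 + 11 + 55 + 165 + 330 + 462 + 462 + 330 = 1816.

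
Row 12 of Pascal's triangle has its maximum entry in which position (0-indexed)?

6

C(12,m) is maximized at m = 12/2 = 6.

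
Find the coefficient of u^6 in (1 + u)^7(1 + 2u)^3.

Coefficient of u^6 = Σ_{j} C(7,j)·1^j·C(3,6-j)·2^(6-j) for j from 3 to 6.
= 280 + 420 + 126 + 7 = 833.

833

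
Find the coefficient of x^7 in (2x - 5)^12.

-316800000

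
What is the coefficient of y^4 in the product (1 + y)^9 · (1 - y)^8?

Coefficient of y^4 = Σ_{j} C(9,j)·1^j·C(8,4-j)·(-1)^(4-j) for j from 0 to 4.
= 70 + (-504) + 1008 + (-672) + 126 = 28.

28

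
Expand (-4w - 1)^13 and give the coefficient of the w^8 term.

-84344832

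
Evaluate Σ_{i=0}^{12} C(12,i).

Setting x = 1 in (1+x)^12 gives Σ C(12,i) = 2^12 = 4096.

4096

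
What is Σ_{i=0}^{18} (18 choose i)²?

Σ C(18,i)² is the coefficient of x^18 in (1+x)^18(1+x)^18 = (1+x)^36, i.e. C(36,18) = 9075135300.

9075135300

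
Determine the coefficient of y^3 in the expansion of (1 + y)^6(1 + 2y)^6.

720

Coefficient of y^3 = Σ_{j} C(6,j)·1^j·C(6,3-j)·2^(3-j) for j from 0 to 3.
= 160 + 360 + 180 + 20 = 720.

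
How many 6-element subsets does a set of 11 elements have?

462

C(11,6) = C(11,5) by symmetry.
C(11,5) = (11·10·9·8·7) / 5! = 55440 / 120 = 462.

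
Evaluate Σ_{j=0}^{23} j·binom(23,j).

96468992

Since j·C(23,j) = 23·C(22,j−1), the sum is 23·2^22 = 23·4194304 = 96468992.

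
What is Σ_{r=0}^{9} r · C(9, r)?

Differentiating (1+x)^9 and setting x=1: Σ r·C(9,r) = 9·2^8 = 2304.

2304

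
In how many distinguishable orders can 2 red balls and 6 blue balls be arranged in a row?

28

Choose positions for the red balls: C(8,2) = 28.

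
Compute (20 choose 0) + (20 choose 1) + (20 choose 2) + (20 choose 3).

1351

1 + 20 + 190 + 1140 = 1351.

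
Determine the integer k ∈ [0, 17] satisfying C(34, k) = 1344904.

6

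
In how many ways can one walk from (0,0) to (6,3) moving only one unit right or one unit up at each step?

Each path is a sequence of 9 steps with 6 rights: C(9,6) = 84.

84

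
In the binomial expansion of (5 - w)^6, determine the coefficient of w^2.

9375

The general term is C(6,j)·(5)^j·(-w)^(6-j); the w^2 term has j = 4.
C(6,4) = 15.
Coefficient = C(6,4) · 5^4 = 15 · 625 = 9375.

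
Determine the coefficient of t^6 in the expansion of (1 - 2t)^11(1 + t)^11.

2442

Coefficient of t^6 = Σ_{j} C(11,j)·(-2)^j·C(11,6-j)·1^(6-j) for j from 0 to 6.
= 462 + (-10164) + 72600 + (-217800) + 290400 + (-162624) + 29568 = 2442.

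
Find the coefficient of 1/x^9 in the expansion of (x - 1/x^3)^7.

General term: C(7,j)·(x)^j·(-1/x^3)^(7-j), with x-exponent 1j − 3(7−j) = 4j − 21.
Set 4j − 21 = -9: j = 3.
C(7,3) = 35; 1^3 = 1; (-1)^4 = 1.
Coefficient = 35 · 1 · 1 = 35.

35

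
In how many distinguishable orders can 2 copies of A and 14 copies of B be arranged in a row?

120

Choose positions for the A's: C(16,2) = 120.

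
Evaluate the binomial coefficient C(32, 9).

C(32,9) = (32·31·30·29·28·27·26·25·24) / 9! = 10178348544000 / 362880 = 28048800.

28048800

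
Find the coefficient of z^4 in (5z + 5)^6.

234375

The general term is C(6,j)·(5z)^j·(5)^(6-j); the z^4 term has j = 4.
C(6,4) = 15.
Coefficient = C(6,4) · 5^4 · 5^2 = 15 · 625 · 25 = 234375.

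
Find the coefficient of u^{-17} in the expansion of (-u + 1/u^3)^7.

-7

General term: C(7,j)·(-u)^j·(1/u^3)^(7-j), with u-exponent 1j − 3(7−j) = 4j − 21.
Set 4j − 21 = -17: j = 1.
C(7,1) = 7; (-1)^1 = -1; 1^6 = 1.
Coefficient = 7 · (-1) · 1 = -7.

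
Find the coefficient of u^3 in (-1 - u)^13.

-286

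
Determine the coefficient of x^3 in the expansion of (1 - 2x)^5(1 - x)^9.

-884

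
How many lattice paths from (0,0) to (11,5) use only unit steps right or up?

Each path is a sequence of 16 steps with 11 rights: C(16,11) = 4368.

4368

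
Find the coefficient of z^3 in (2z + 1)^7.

280

The general term is C(7,j)·(2z)^j·(1)^(7-j); the z^3 term has j = 3.
C(7,3) = 35.
Coefficient = C(7,3) · 2^3 = 35 · 8 = 280.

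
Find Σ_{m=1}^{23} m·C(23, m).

96468992

Differentiating (1+x)^23 and setting x=1: Σ m·C(23,m) = 23·2^22 = 96468992.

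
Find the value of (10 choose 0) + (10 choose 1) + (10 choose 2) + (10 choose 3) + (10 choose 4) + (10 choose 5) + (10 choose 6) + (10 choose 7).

968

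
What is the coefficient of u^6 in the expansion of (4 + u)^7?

The general term is C(7,j)·(4)^j·(u)^(7-j); the u^6 term has j = 1.
C(7,1) = 7.
Coefficient = C(7,1) · 4^1 = 7 · 4 = 28.

28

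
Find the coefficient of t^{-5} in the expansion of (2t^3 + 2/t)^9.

General term: C(9,j)·(2t^3)^j·(2/t)^(9-j), with t-exponent 3j − 1(9−j) = 4j − 9.
Set 4j − 9 = -5: j = 1.
C(9,1) = 9; 2^1 = 2; 2^8 = 256.
Coefficient = 9 · 2 · 256 = 4608.

4608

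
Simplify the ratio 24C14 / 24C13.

11/14

C(n,k+1)/C(n,k) = (n−k)/(k+1) = (24−13)/(13+1) = 11/14.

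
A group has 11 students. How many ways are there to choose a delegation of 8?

This is C(11,8) = 165.

165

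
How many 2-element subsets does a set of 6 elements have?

15

C(6,2) = (6·5) / 2! = 30 / 2 = 15.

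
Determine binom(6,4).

15

C(6,4) = C(6,2) by symmetry.
C(6,2) = (6·5) / 2! = 30 / 2 = 15.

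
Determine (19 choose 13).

C(19,13) = C(19,6) by symmetry.
C(19,6) = (19·18·17·16·15·14) / 6! = 19535040 / 720 = 27132.

27132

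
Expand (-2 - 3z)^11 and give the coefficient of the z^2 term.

The general term is C(11,j)·(-2)^j·(-3z)^(11-j); the z^2 term has j = 9.
C(11,9) = 55.
Coefficient = C(11,9) · (-2)^9 · (-3)^2 = 55 · (-512) · 9 = -253440.

-253440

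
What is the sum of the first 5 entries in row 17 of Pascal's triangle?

1 + 17 + 136 + 680 + 2380 = 3214.

3214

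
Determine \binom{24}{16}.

C(24,16) = C(24,8) by symmetry.
C(24,8) = (24·23·22·21·20·19·18·17) / 8! = 29654190720 / 40320 = 735471.

735471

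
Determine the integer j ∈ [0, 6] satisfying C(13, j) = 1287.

5

C(13,j) increases on 0 ≤ j ≤ 6. C(13,4) = 715 and C(13,5) = 1287, so j = 5.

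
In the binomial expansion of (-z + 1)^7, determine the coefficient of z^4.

The general term is C(7,j)·(-z)^j·(1)^(7-j); the z^4 term has j = 4.
C(7,4) = 35.
Coefficient = C(7,4) = 35.

35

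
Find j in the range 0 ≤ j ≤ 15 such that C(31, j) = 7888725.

8

C(31,j) increases on 0 ≤ j ≤ 15. C(31,7) = 2629575 and C(31,8) = 7888725, so j = 8.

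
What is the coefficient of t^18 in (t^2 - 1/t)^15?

1365

General term: C(15,j)·(t^2)^j·(-1/t)^(15-j), with t-exponent 2j − 1(15−j) = 3j − 15.
Set 3j − 15 = 18: j = 11.
C(15,11) = 1365; 1^11 = 1; (-1)^4 = 1.
Coefficient = 1365 · 1 · 1 = 1365.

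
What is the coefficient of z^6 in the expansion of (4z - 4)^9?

-22020096

The general term is C(9,j)·(4z)^j·(-4)^(9-j); the z^6 term has j = 6.
C(9,6) = 84.
Coefficient = C(9,6) · 4^6 · (-4)^3 = 84 · 4096 · (-64) = -22020096.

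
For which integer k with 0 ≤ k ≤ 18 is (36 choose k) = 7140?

C(36,k) increases on 0 ≤ k ≤ 18. C(36,2) = 630 and C(36,3) = 7140, so k = 3.

3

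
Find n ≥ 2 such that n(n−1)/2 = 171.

19

n(n−1)/2 = 171 ⇒ n(n−1) = 342. Since 19·18 = 342, n = 19.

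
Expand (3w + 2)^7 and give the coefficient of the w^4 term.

The general term is C(7,j)·(3w)^j·(2)^(7-j); the w^4 term has j = 4.
C(7,4) = 35.
Coefficient = C(7,4) · 3^4 · 2^3 = 35 · 81 · 8 = 22680.

22680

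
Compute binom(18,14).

3060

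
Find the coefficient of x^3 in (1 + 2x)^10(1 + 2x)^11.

Coefficient of x^3 = Σ_{j} C(10,j)·2^j·C(11,3-j)·2^(3-j) for j from 0 to 3.
= 1320 + 4400 + 3960 + 960 = 10640.

10640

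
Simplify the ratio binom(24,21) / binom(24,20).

4/21

C(n,k+1)/C(n,k) = (n−k)/(k+1) = (24−20)/(20+1) = 4/21.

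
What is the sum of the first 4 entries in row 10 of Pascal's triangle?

1 + 10 + 45 + 120 = 176.

176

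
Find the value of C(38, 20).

33578000610

C(38,20) = C(38,18) by symmetry.
C(38,18) = (38·37·36·35·34·33·32·31·30·29·28·27·26·25·24·23·22·21) / 18! = 214978908196382744494080000 / 6402373705728000 = 33578000610.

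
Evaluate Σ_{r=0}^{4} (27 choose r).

20854

1 + 27 + 351 + 2925 + 17550 = 20854.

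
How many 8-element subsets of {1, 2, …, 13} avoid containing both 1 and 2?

All 8-subsets: C(13,8) = 1287. Those containing both fixed elements: C(11,6) = 462.
1287 − 462 = 825.

825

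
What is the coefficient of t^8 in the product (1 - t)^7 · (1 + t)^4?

-11

Coefficient of t^8 = Σ_{j} C(7,j)·(-1)^j·C(4,8-j)·1^(8-j) for j from 4 to 7.
= 35 + (-84) + 42 + (-4) = -11.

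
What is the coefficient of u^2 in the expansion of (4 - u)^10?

2949120

The general term is C(10,j)·(4)^j·(-u)^(10-j); the u^2 term has j = 8.
C(10,8) = 45.
Coefficient = C(10,8) · 4^8 = 45 · 65536 = 2949120.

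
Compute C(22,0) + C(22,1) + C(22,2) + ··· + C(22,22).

4194304

The entries of row 22 sum to 2^22 = 4194304.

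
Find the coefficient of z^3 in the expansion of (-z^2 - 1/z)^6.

20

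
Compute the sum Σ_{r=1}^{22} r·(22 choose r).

46137344

Since r·C(22,r) = 22·C(21,r−1), the sum is 22·2^21 = 22·2097152 = 46137344.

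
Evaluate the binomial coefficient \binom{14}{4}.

C(14,4) = (14·13·12·11) / 4! = 24024 / 24 = 1001.

1001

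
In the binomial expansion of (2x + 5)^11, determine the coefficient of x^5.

231000000

The general term is C(11,j)·(2x)^j·(5)^(11-j); the x^5 term has j = 5.
C(11,5) = 462.
Coefficient = C(11,5) · 2^5 · 5^6 = 462 · 32 · 15625 = 231000000.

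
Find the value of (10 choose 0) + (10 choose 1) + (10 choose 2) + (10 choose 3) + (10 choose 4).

386

1 + 10 + 45 + 120 + 210 = 386.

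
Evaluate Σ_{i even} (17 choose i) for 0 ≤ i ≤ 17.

65536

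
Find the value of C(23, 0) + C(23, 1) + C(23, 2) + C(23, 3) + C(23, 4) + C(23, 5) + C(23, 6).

1 + 23 + 253 + 1771 + 8855 + 33649 + 100947 = 145499.

145499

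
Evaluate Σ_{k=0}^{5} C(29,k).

146596

1 + 29 + 406 + 3654 + 23751 + 118755 = 146596.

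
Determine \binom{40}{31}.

273438880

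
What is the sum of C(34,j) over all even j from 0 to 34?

Half of (1+1)^34 + (1−1)^34 gives the even-index sum: 2^33 = 8589934592.

8589934592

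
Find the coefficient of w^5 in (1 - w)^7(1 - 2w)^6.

-7773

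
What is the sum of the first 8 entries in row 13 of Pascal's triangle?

5812

1 + 13 + 78 + 286 + 715 + 1287 + 1716 + 1716 = 5812.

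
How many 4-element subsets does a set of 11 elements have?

C(11,4) = (11·10·9·8) / 4! = 7920 / 24 = 330.

330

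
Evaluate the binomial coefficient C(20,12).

125970

C(20,12) = C(20,8) by symmetry.
C(20,8) = (20·19·18·17·16·15·14·13) / 8! = 5079110400 / 40320 = 125970.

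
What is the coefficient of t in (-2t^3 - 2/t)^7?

General term: C(7,j)·(-2t^3)^j·(-2/t)^(7-j), with t-exponent 3j − 1(7−j) = 4j − 7.
Set 4j − 7 = 1: j = 2.
C(7,2) = 21; (-2)^2 = 4; (-2)^5 = -32.
Coefficient = 21 · 4 · (-32) = -2688.

-2688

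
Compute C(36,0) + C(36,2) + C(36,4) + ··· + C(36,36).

34359738368

Even-i terms of row 36 sum to 2^35 = 34359738368.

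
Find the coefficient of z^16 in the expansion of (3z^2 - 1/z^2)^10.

-196830

General term: C(10,j)·(3z^2)^j·(-1/z^2)^(10-j), with z-exponent 2j − 2(10−j) = 4j − 20.
Set 4j − 20 = 16: j = 9.
C(10,9) = 10; 3^9 = 19683; (-1)^1 = -1.
Coefficient = 10 · 19683 · (-1) = -196830.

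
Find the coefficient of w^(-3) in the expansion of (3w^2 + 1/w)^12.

General term: C(12,j)·(3w^2)^j·(1/w)^(12-j), with w-exponent 2j − 1(12−j) = 3j − 12.
Set 3j − 12 = -3: j = 3.
C(12,3) = 220; 3^3 = 27; 1^9 = 1.
Coefficient = 220 · 27 · 1 = 5940.

5940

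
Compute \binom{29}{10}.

20030010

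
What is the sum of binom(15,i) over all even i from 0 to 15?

Even-i terms of row 15 sum to 2^14 = 16384.

16384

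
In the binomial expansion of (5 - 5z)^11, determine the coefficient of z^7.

-16113281250

The general term is C(11,j)·(5)^j·(-5z)^(11-j); the z^7 term has j = 4.
C(11,4) = 330.
Coefficient = C(11,4) · 5^4 · (-5)^7 = 330 · 625 · (-78125) = -16113281250.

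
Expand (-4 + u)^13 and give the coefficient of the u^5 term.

84344832

The general term is C(13,j)·(-4)^j·(u)^(13-j); the u^5 term has j = 8.
C(13,8) = 1287.
Coefficient = C(13,8) · (-4)^8 = 1287 · 65536 = 84344832.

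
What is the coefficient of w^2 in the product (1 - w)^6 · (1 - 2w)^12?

Coefficient of w^2 = Σ_{j} C(6,j)·(-1)^j·C(12,2-j)·(-2)^(2-j) for j from 0 to 2.
= 264 + 144 + 15 = 423.

423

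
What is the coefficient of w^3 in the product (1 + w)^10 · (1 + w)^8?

816

(1 + w)^10(1 + w)^8 = (1 + w)^18, so the coefficient of w^3 is C(18,3)·1^3 = 816·1 = 816.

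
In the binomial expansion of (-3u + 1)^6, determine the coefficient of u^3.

-540

The general term is C(6,j)·(-3u)^j·(1)^(6-j); the u^3 term has j = 3.
C(6,3) = 20.
Coefficient = C(6,3) · (-3)^3 = 20 · (-27) = -540.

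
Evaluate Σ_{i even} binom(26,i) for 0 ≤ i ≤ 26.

33554432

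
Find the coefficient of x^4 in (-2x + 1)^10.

3360

The general term is C(10,j)·(-2x)^j·(1)^(10-j); the x^4 term has j = 4.
C(10,4) = 210.
Coefficient = C(10,4) · (-2)^4 = 210 · 16 = 3360.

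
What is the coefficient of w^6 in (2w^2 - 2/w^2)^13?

General term: C(13,j)·(2w^2)^j·(-2/w^2)^(13-j), with w-exponent 2j − 2(13−j) = 4j − 26.
Set 4j − 26 = 6: j = 8.
C(13,8) = 1287; 2^8 = 256; (-2)^5 = -32.
Coefficient = 1287 · 256 · (-32) = -10543104.

-10543104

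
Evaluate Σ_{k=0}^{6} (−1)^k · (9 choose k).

The partial alternating sum Σ_{k=0}^{6} (−1)^k C(9,k) = (−1)^6 C(8,6) = 28.

28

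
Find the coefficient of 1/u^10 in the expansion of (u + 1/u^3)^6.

General term: C(6,j)·(u)^j·(1/u^3)^(6-j), with u-exponent 1j − 3(6−j) = 4j − 18.
Set 4j − 18 = -10: j = 2.
C(6,2) = 15; 1^2 = 1; 1^4 = 1.
Coefficient = 15 · 1 · 1 = 15.

15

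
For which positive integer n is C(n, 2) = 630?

n(n−1)/2 = 630 ⇒ n(n−1) = 1260. Since 36·35 = 1260, n = 36.

36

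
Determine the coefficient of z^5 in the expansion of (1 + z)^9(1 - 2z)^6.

-138

Coefficient of z^5 = Σ_{j} C(9,j)·1^j·C(6,5-j)·(-2)^(5-j) for j from 0 to 5.
= (-192) + 2160 + (-5760) + 5040 + (-1512) + 126 = -138.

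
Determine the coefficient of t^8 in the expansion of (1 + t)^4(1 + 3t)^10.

2525499

Coefficient of t^8 = Σ_{j} C(4,j)·1^j·C(10,8-j)·3^(8-j) for j from 0 to 4.
= 295245 + 1049760 + 918540 + 244944 + 17010 = 2525499.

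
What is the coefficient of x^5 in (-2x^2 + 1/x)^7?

General term: C(7,j)·(-2x^2)^j·(1/x)^(7-j), with x-exponent 2j − 1(7−j) = 3j − 7.
Set 3j − 7 = 5: j = 4.
C(7,4) = 35; (-2)^4 = 16; 1^3 = 1.
Coefficient = 35 · 16 · 1 = 560.

560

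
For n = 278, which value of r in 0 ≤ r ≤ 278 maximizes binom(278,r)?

139

C(278,r) is maximized at r = 278/2 = 139.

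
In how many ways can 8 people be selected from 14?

This is C(14,8) = 3003.

3003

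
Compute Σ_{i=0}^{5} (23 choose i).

44552

1 + 23 + 253 + 1771 + 8855 + 33649 = 44552.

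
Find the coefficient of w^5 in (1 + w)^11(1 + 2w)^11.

Coefficient of w^5 = Σ_{j} C(11,j)·1^j·C(11,5-j)·2^(5-j) for j from 0 to 5.
= 14784 + 58080 + 72600 + 36300 + 7260 + 462 = 189486.

189486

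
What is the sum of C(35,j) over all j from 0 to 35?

Setting x = 1 in (1+x)^35 gives Σ C(35,j) = 2^35 = 34359738368.

34359738368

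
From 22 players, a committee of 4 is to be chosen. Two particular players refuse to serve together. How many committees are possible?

7125

All 4-subsets: C(22,4) = 7315. Those containing both fixed elements: C(20,2) = 190.
7315 − 190 = 7125.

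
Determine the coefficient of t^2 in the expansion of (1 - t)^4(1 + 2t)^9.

Coefficient of t^2 = Σ_{j} C(4,j)·(-1)^j·C(9,2-j)·2^(2-j) for j from 0 to 2.
= 144 + (-72) + 6 = 78.

78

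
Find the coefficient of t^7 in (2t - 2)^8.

The general term is C(8,j)·(2t)^j·(-2)^(8-j); the t^7 term has j = 7.
C(8,7) = 8.
Coefficient = C(8,7) · 2^7 · (-2)^1 = 8 · 128 · (-2) = -2048.

-2048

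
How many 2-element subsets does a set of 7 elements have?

21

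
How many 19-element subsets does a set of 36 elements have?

C(36,19) = C(36,17) by symmetry.
C(36,17) = (36·35·34·33·32·31·30·29·28·27·26·25·24·23·22·21·20) / 17! = 3058021453718104473600000 / 355687428096000 = 8597496600.

8597496600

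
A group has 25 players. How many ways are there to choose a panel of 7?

This is C(25,7) = 480700.

480700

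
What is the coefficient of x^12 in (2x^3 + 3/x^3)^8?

16128

General term: C(8,j)·(2x^3)^j·(3/x^3)^(8-j), with x-exponent 3j − 3(8−j) = 6j − 24.
Set 6j − 24 = 12: j = 6.
C(8,6) = 28; 2^6 = 64; 3^2 = 9.
Coefficient = 28 · 64 · 9 = 16128.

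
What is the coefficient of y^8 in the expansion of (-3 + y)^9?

-27

The general term is C(9,j)·(-3)^j·(y)^(9-j); the y^8 term has j = 1.
C(9,1) = 9.
Coefficient = C(9,1) · (-3)^1 = 9 · (-3) = -27.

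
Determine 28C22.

376740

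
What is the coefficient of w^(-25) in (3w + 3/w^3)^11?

General term: C(11,j)·(3w)^j·(3/w^3)^(11-j), with w-exponent 1j − 3(11−j) = 4j − 33.
Set 4j − 33 = -25: j = 2.
C(11,2) = 55; 3^2 = 9; 3^9 = 19683.
Coefficient = 55 · 9 · 19683 = 9743085.

9743085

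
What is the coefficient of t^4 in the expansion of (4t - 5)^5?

The general term is C(5,j)·(4t)^j·(-5)^(5-j); the t^4 term has j = 4.
C(5,4) = 5.
Coefficient = C(5,4) · 4^4 · (-5)^1 = 5 · 256 · (-5) = -6400.

-6400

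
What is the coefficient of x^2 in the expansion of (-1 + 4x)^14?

1456

The general term is C(14,j)·(-1)^j·(4x)^(14-j); the x^2 term has j = 12.
C(14,12) = 91.
Coefficient = C(14,12) · 4^2 = 91 · 16 = 1456.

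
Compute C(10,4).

C(10,4) = (10·9·8·7) / 4! = 5040 / 24 = 210.

210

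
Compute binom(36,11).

C(36,11) = (36·35·34·33·32·31·30·29·28·27·26) / 11! = 23982224839372800 / 39916800 = 600805296.

600805296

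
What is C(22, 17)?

26334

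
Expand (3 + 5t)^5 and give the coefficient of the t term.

2025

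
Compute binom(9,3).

C(9,3) = (9·8·7) / 3! = 504 / 6 = 84.

84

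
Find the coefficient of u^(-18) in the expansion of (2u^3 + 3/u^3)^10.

General term: C(10,j)·(2u^3)^j·(3/u^3)^(10-j), with u-exponent 3j − 3(10−j) = 6j − 30.
Set 6j − 30 = -18: j = 2.
C(10,2) = 45; 2^2 = 4; 3^8 = 6561.
Coefficient = 45 · 4 · 6561 = 1180980.

1180980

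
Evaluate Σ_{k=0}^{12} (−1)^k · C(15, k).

91

The partial alternating sum Σ_{k=0}^{12} (−1)^k C(15,k) = (−1)^12 C(14,12) = 91.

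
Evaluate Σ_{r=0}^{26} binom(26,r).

67108864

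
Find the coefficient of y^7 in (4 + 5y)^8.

2500000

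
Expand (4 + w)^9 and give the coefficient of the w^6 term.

5376

The general term is C(9,j)·(4)^j·(w)^(9-j); the w^6 term has j = 3.
C(9,3) = 84.
Coefficient = C(9,3) · 4^3 = 84 · 64 = 5376.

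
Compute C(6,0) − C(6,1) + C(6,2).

10

The partial alternating sum Σ_{k=0}^{2} (−1)^k C(6,k) = (−1)^2 C(5,2) = 10.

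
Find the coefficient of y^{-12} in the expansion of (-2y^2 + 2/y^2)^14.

General term: C(14,j)·(-2y^2)^j·(2/y^2)^(14-j), with y-exponent 2j − 2(14−j) = 4j − 28.
Set 4j − 28 = -12: j = 4.
C(14,4) = 1001; (-2)^4 = 16; 2^10 = 1024.
Coefficient = 1001 · 16 · 1024 = 16400384.

16400384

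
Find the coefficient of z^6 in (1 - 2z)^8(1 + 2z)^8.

-3584

Coefficient of z^6 = Σ_{j} C(8,j)·(-2)^j·C(8,6-j)·2^(6-j) for j from 0 to 6.
= 1792 + (-28672) + 125440 + (-200704) + 125440 + (-28672) + 1792 = -3584.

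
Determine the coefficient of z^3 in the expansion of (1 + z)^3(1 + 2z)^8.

833

Coefficient of z^3 = Σ_{j} C(3,j)·1^j·C(8,3-j)·2^(3-j) for j from 0 to 3.
= 448 + 336 + 48 + 1 = 833.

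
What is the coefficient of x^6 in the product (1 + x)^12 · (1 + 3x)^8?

Coefficient of x^6 = Σ_{j} C(12,j)·1^j·C(8,6-j)·3^(6-j) for j from 0 to 6.
= 20412 + 163296 + 374220 + 332640 + 124740 + 19008 + 924 = 1035240.

1035240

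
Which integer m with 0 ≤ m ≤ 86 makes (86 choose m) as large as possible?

43

C(86,m) is maximized at m = 86/2 = 43.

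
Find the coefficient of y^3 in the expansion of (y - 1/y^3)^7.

General term: C(7,j)·(y)^j·(-1/y^3)^(7-j), with y-exponent 1j − 3(7−j) = 4j − 21.
Set 4j − 21 = 3: j = 6.
C(7,6) = 7; 1^6 = 1; (-1)^1 = -1.
Coefficient = 7 · 1 · (-1) = -7.

-7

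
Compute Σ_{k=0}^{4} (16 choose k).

1 + 16 + 120 + 560 + 1820 = 2517.

2517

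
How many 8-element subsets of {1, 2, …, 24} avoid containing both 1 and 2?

660858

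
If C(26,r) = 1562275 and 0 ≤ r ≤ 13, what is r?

8

C(26,r) increases on 0 ≤ r ≤ 13. C(26,7) = 657800 and C(26,8) = 1562275, so r = 8.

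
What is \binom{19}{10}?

92378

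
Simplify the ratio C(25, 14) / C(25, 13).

6/7

C(n,k+1)/C(n,k) = (n−k)/(k+1) = (25−13)/(13+1) = 12/14 = 6/7.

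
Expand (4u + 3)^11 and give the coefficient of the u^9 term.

129761280

The general term is C(11,j)·(4u)^j·(3)^(11-j); the u^9 term has j = 9.
C(11,9) = 55.
Coefficient = C(11,9) · 4^9 · 3^2 = 55 · 262144 · 9 = 129761280.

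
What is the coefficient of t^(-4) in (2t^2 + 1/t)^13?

2288

General term: C(13,j)·(2t^2)^j·(1/t)^(13-j), with t-exponent 2j − 1(13−j) = 3j − 13.
Set 3j − 13 = -4: j = 3.
C(13,3) = 286; 2^3 = 8; 1^10 = 1.
Coefficient = 286 · 8 · 1 = 2288.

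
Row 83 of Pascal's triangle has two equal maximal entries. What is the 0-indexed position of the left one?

41

For odd n = 83, C(83,k) peaks at k = (n−1)/2 and (n+1)/2; the lesser is 41.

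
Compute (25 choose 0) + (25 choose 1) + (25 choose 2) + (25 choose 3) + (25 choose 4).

1 + 25 + 300 + 2300 + 12650 = 15276.

15276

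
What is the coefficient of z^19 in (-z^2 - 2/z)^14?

2912

General term: C(14,j)·(-z^2)^j·(-2/z)^(14-j), with z-exponent 2j − 1(14−j) = 3j − 14.
Set 3j − 14 = 19: j = 11.
C(14,11) = 364; (-1)^11 = -1; (-2)^3 = -8.
Coefficient = 364 · (-1) · (-8) = 2912.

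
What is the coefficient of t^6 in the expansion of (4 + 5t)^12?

The general term is C(12,j)·(4)^j·(5t)^(12-j); the t^6 term has j = 6.
C(12,6) = 924.
Coefficient = C(12,6) · 4^6 · 5^6 = 924 · 4096 · 15625 = 59136000000.

59136000000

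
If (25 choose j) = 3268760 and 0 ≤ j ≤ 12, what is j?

C(25,j) increases on 0 ≤ j ≤ 12. C(25,9) = 2042975 and C(25,10) = 3268760, so j = 10.

10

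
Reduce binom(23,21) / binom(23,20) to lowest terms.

C(n,k+1)/C(n,k) = (n−k)/(k+1) = (23−20)/(20+1) = 3/21 = 1/7.

1/7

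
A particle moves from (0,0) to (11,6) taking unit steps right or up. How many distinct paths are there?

Each path is a sequence of 17 steps with 11 rights: C(17,11) = 12376.

12376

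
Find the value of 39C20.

68923264410

C(39,20) = C(39,19) by symmetry.
C(39,19) = (39·38·37·36·35·34·33·32·31·30·29·28·27·26·25·24·23·22·21) / 19! = 8384177419658927035269120000 / 121645100408832000 = 68923264410.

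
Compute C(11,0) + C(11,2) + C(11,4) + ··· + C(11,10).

Even-i terms of row 11 sum to 2^10 = 1024.

1024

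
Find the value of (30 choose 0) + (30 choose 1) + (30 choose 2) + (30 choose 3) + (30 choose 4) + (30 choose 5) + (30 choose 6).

1 + 30 + 435 + 4060 + 27405 + 142506 + 593775 = 768212.

768212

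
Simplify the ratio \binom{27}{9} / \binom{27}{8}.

C(n,k+1)/C(n,k) = (n−k)/(k+1) = (27−8)/(8+1) = 19/9.

19/9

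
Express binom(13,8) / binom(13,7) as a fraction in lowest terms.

3/4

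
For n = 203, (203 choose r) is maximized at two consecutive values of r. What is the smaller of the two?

101

For odd n = 203, C(203,r) peaks at r = (n−1)/2 and (n+1)/2; the smaller is 101.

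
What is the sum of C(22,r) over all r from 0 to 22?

4194304

Setting x = 1 in (1+x)^22 gives Σ C(22,r) = 2^22 = 4194304.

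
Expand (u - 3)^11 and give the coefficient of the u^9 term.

The general term is C(11,j)·(u)^j·(-3)^(11-j); the u^9 term has j = 9.
C(11,9) = 55.
Coefficient = C(11,9) · (-3)^2 = 55 · 9 = 495.

495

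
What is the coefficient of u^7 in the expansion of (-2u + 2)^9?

-18432

The general term is C(9,j)·(-2u)^j·(2)^(9-j); the u^7 term has j = 7.
C(9,7) = 36.
Coefficient = C(9,7) · (-2)^7 · 2^2 = 36 · (-128) · 4 = -18432.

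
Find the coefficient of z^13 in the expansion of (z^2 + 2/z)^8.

General term: C(8,j)·(z^2)^j·(2/z)^(8-j), with z-exponent 2j − 1(8−j) = 3j − 8.
Set 3j − 8 = 13: j = 7.
C(8,7) = 8; 1^7 = 1; 2^1 = 2.
Coefficient = 8 · 1 · 2 = 16.

16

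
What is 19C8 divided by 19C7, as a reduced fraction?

C(n,k+1)/C(n,k) = (n−k)/(k+1) = (19−7)/(7+1) = 12/8 = 3/2.

3/2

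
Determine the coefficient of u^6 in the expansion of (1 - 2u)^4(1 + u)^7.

Coefficient of u^6 = Σ_{j} C(4,j)·(-2)^j·C(7,6-j)·1^(6-j) for j from 0 to 4.
= 7 + (-168) + 840 + (-1120) + 336 = -105.

-105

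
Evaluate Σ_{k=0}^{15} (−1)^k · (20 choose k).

-3876

The partial alternating sum Σ_{k=0}^{15} (−1)^k C(20,k) = (−1)^15 C(19,15) = -3876.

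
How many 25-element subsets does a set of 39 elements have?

C(39,25) = C(39,14) by symmetry.
C(39,14) = (39·38·37·36·35·34·33·32·31·30·29·28·27·26) / 14! = 1315041316842168115200 / 87178291200 = 15084504396.

15084504396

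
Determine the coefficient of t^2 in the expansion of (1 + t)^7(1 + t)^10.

(1 + t)^7(1 + t)^10 = (1 + t)^17, so the coefficient of t^2 is C(17,2)·1^2 = 136·1 = 136.

136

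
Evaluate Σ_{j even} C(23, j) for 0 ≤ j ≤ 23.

4194304

Even-j terms of row 23 sum to 2^22 = 4194304.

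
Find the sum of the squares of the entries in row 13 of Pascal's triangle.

By Vandermonde's identity, Σ C(13,k)² = C(26,13) = 10400600.

10400600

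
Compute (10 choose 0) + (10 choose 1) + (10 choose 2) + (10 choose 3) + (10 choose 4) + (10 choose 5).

638

1 + 10 + 45 + 120 + 210 + 252 = 638.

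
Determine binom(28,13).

37442160

C(28,13) = (28·27·26·25·24·23·22·21·20·19·18·17·16) / 13! = 233153109116928000 / 6227020800 = 37442160.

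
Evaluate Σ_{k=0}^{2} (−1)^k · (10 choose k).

36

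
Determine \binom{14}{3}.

364

C(14,3) = (14·13·12) / 3! = 2184 / 6 = 364.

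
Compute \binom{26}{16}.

5311735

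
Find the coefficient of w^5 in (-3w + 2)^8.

The general term is C(8,j)·(-3w)^j·(2)^(8-j); the w^5 term has j = 5.
C(8,5) = 56.
Coefficient = C(8,5) · (-3)^5 · 2^3 = 56 · (-243) · 8 = -108864.

-108864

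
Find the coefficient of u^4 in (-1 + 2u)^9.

-2016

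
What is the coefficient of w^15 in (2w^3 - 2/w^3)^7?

-896

General term: C(7,j)·(2w^3)^j·(-2/w^3)^(7-j), with w-exponent 3j − 3(7−j) = 6j − 21.
Set 6j − 21 = 15: j = 6.
C(7,6) = 7; 2^6 = 64; (-2)^1 = -2.
Coefficient = 7 · 64 · (-2) = -896.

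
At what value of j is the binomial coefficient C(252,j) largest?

126

C(252,j) is maximized at j = 252/2 = 126.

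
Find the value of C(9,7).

36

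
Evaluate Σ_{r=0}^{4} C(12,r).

1 + 12 + 66 + 220 + 495 = 794.

794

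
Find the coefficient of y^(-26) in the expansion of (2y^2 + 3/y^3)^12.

General term: C(12,j)·(2y^2)^j·(3/y^3)^(12-j), with y-exponent 2j − 3(12−j) = 5j − 36.
Set 5j − 36 = -26: j = 2.
C(12,2) = 66; 2^2 = 4; 3^10 = 59049.
Coefficient = 66 · 4 · 59049 = 15588936.

15588936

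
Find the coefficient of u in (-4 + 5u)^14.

The general term is C(14,j)·(-4)^j·(5u)^(14-j); the u^1 term has j = 13.
C(14,13) = 14.
Coefficient = C(14,13) · (-4)^13 · 5^1 = 14 · (-67108864) · 5 = -4697620480.

-4697620480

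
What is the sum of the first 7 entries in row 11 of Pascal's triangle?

1 + 11 + 55 + 165 + 330 + 462 + 462 = 1486.

1486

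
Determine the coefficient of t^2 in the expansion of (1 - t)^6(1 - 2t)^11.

367

Coefficient of t^2 = Σ_{j} C(6,j)·(-1)^j·C(11,2-j)·(-2)^(2-j) for j from 0 to 2.
= 220 + 132 + 15 = 367.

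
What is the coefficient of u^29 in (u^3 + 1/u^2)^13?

78

General term: C(13,j)·(u^3)^j·(1/u^2)^(13-j), with u-exponent 3j − 2(13−j) = 5j − 26.
Set 5j − 26 = 29: j = 11.
C(13,11) = 78; 1^11 = 1; 1^2 = 1.
Coefficient = 78 · 1 · 1 = 78.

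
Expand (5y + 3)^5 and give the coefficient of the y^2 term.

6750

The general term is C(5,j)·(5y)^j·(3)^(5-j); the y^2 term has j = 2.
C(5,2) = 10.
Coefficient = C(5,2) · 5^2 · 3^3 = 10 · 25 · 27 = 6750.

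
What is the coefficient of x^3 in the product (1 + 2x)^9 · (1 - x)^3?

Coefficient of x^3 = Σ_{j} C(9,j)·2^j·C(3,3-j)·(-1)^(3-j) for j from 0 to 3.
= (-1) + 54 + (-432) + 672 = 293.

293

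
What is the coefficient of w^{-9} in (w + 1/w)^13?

General term: C(13,j)·(w)^j·(1/w)^(13-j), with w-exponent 1j − 1(13−j) = 2j − 13.
Set 2j − 13 = -9: j = 2.
C(13,2) = 78; 1^2 = 1; 1^11 = 1.
Coefficient = 78 · 1 · 1 = 78.

78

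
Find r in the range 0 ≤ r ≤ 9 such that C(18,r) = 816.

C(18,r) increases on 0 ≤ r ≤ 9. C(18,2) = 153 and C(18,3) = 816, so r = 3.

3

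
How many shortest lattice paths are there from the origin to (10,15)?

3268760

Each path is a sequence of 25 steps with 10 rights: C(25,10) = 3268760.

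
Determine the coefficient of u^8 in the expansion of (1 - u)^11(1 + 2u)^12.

-3003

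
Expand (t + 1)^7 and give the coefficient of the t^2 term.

21

The general term is C(7,j)·(t)^j·(1)^(7-j); the t^2 term has j = 2.
C(7,2) = 21.
Coefficient = C(7,2) = 21.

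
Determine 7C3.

35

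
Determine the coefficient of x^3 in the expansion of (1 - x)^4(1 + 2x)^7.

Coefficient of x^3 = Σ_{j} C(4,j)·(-1)^j·C(7,3-j)·2^(3-j) for j from 0 to 3.
= 280 + (-336) + 84 + (-4) = 24.

24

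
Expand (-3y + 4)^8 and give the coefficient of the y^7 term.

The general term is C(8,j)·(-3y)^j·(4)^(8-j); the y^7 term has j = 7.
C(8,7) = 8.
Coefficient = C(8,7) · (-3)^7 · 4^1 = 8 · (-2187) · 4 = -69984.

-69984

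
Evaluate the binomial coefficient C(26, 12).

9657700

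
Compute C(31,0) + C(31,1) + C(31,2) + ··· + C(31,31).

2147483648

Setting x = 1 in (1+x)^31 gives Σ C(31,j) = 2^31 = 2147483648.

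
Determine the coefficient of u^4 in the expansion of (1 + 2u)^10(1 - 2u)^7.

0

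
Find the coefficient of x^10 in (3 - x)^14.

81081

The general term is C(14,j)·(3)^j·(-x)^(14-j); the x^10 term has j = 4.
C(14,4) = 1001.
Coefficient = C(14,4) · 3^4 = 1001 · 81 = 81081.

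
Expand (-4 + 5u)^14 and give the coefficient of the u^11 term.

-1137500000000

The general term is C(14,j)·(-4)^j·(5u)^(14-j); the u^11 term has j = 3.
C(14,3) = 364.
Coefficient = C(14,3) · (-4)^3 · 5^11 = 364 · (-64) · 48828125 = -1137500000000.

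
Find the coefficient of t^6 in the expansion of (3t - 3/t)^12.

General term: C(12,j)·(3t)^j·(-3/t)^(12-j), with t-exponent 1j − 1(12−j) = 2j − 12.
Set 2j − 12 = 6: j = 9.
C(12,9) = 220; 3^9 = 19683; (-3)^3 = -27.
Coefficient = 220 · 19683 · (-27) = -116917020.

-116917020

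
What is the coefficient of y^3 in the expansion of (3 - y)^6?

-540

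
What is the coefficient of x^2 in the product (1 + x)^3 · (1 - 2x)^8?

67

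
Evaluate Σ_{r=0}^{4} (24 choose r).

1 + 24 + 276 + 2024 + 10626 = 12951.

12951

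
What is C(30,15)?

155117520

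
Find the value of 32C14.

471435600

C(32,14) = (32·31·30·29·28·27·26·25·24·23·22·21·20·19) / 14! = 41098950018846720000 / 87178291200 = 471435600.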